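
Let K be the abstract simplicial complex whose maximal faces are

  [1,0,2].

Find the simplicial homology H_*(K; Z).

H_0 ≅ Z,  H_1 = 0,  H_2 = 0.

We work with the vertex ordering 0 < 1 < 2. The simplices of K, each written with vertices in increasing order, are:

  0-simplices (3): [0], [1], [2]
  1-simplices (3): [0,1], [0,2], [1,2]
  2-simplices (1): [0,1,2]

giving chain groups C_0 ≅ Z^3, C_1 ≅ Z^3, C_2 ≅ Z^1.

The boundary map ∂_1: C_1 → C_0 is given by ∂[p,q] = [q] − [p].
The resulting 3×3 matrix has rank 2, and its Smith normal form has invariant factors (1,1).

∂_2: C_2 → C_1 maps a triangle to the signed sum of its edges. For instance
  ∂[0,1,2] = [1,2] − [0,2] + [0,1].
As a 3×1 matrix over Z this has rank 1, with invariant factors (1).

Now H_k = ker ∂_k / im ∂_{k+1}, so:

  H_0: rank C_0 − rank ∂_1 = 3 − 2 = 1, and the invariant factors of ∂_1 are all 1, so H_0 = Z.
  H_1: rank ker ∂_1 − rank ∂_2 = (3 − 2) − 1 = 0, and the invariant factors of ∂_2 are all 1, so H_1 = 0.
  H_2: rank ker ∂_2 − rank ∂_3 = (1 − 1) − 0 = 0, and there is no ∂_3, so H_2 = 0.

As a check, the Euler characteristic is 3 − 3 + 1 = 1, which agrees with 1 − 0 + 0 = 1.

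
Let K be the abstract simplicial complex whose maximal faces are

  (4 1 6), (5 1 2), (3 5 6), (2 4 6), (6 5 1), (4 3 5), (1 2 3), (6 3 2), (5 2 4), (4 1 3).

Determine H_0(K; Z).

Take the total order 1 < 2 < 3 < 4 < 5 < 6 on the vertex set. Then K (dimension 2) consists of the simplices:

  0-simplices (6): [1], [2], [3], [4], [5], [6]
  1-simplices (15): [1,2], [1,3], [1,4], [1,5], [1,6], [2,3], [2,4], [2,5], [2,6], [3,4], [3,5], [3,6], [4,5], [4,6], [5,6]
  2-simplices (10): [1,2,3], [1,2,5], [1,3,4], [1,4,6], [1,5,6], [2,3,6], [2,4,5], [2,4,6], [3,4,5], [3,5,6]

so the chain groups are C_0 ≅ Z^6, C_1 ≅ Z^15, C_2 ≅ Z^10.

∂_1: C_1 → C_0 sends each edge [p,q] (with p < q) to q − p. For instance
  ∂[2,3] = [3] − [2].
This gives a 6×15 integer matrix of rank 5; reducing to Smith normal form yields diagonal entries (1,1,1,1,1).

The boundary map ∂_2: C_2 → C_1 sends each 2-simplex [p,q,r] to [q,r] − [p,r] + [p,q]. For instance
  ∂[3,4,5] = [4,5] − [3,5] + [3,4],
  ∂[2,4,6] = [4,6] − [2,6] + [2,4].
This gives a 15×10 integer matrix of rank 10; reducing to Smith normal form yields diagonal entries (1,1,1,1,1,1,1,1,1,2).

Reading off H_k = ker ∂_k / im ∂_{k+1}:

  H_0: rank C_0 − rank ∂_1 = 6 − 5 = 1, and the invariant factors of ∂_1 are all 1, so H_0 = Z.

H_0 = Z.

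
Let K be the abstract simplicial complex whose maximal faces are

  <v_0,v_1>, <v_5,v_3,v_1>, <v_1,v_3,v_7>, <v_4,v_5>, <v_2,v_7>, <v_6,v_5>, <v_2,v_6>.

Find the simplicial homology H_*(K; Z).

H_0 ≅ Z,  H_1 ≅ Z,  H_2 = 0.

Take the total order v_0 < v_1 < v_2 < v_3 < v_4 < v_5 < v_6 < v_7 on the vertex set. Then K (dimension 2) consists of the simplices:

  0-simplices (8): [v_0], [v_1], [v_2], [v_3], [v_4], [v_5], [v_6], [v_7]
  1-simplices (10): [v_0,v_1], [v_1,v_3], [v_1,v_5], [v_1,v_7], [v_2,v_6], [v_2,v_7], [v_3,v_5], [v_3,v_7], [v_4,v_5], [v_5,v_6]
  2-simplices (2): [v_1,v_3,v_5], [v_1,v_3,v_7]

giving chain groups C_0 ≅ Z^8, C_1 ≅ Z^10, C_2 ≅ Z^2.

∂_1: C_1 → C_0 maps an edge to its endpoints' difference, ∂[p,q] = q − p. For instance
  ∂[v_4,v_5] = [v_5] − [v_4].
The resulting 8×10 matrix has rank 7, and its Smith normal form has invariant factors (1,1,1,1,1,1,1).

The boundary map ∂_2: C_2 → C_1 acts by ∂[p,q,r] = [q,r] − [p,r] + [p,q]. For instance
  ∂[v_1,v_3,v_7] = [v_3,v_7] − [v_1,v_7] + [v_1,v_3],
  ∂[v_1,v_3,v_5] = [v_3,v_5] − [v_1,v_5] + [v_1,v_3].
This gives a 10×2 integer matrix of rank 2; reducing to Smith normal form yields diagonal entries (1,1).

Reading off H_k = ker ∂_k / im ∂_{k+1}:

  H_0: rank C_0 − rank ∂_1 = 8 − 7 = 1, and the invariant factors of ∂_1 are all 1, so H_0 ≅ Z.
  H_1: rank ker ∂_1 − rank ∂_2 = (10 − 7) − 2 = 1, and the invariant factors of ∂_2 are all 1, so H_1 ≅ Z.
  H_2: rank ker ∂_2 − rank ∂_3 = (2 − 2) − 0 = 0, and there is no ∂_3, so H_2 ≅ 0.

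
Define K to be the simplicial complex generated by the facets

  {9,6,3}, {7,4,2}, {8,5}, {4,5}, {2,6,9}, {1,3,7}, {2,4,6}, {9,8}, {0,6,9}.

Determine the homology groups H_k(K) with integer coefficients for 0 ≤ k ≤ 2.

Order the vertices as 0 < 1 < 2 < 3 < 4 < 5 < 6 < 7 < 8 < 9. Listing each simplex with vertices in this order, K has dimension 2 with simplices:

  0-simplices (10): [0], [1], [2], [3], [4], [5], [6], [7], [8], [9]
  1-simplices (17): [0,6], [0,9], [1,3], [1,7], [2,4], [2,6], [2,7], [2,9], [3,6], [3,7], [3,9], [4,5], [4,6], [4,7], [5,8], [6,9], [8,9]
  2-simplices (6): [0,6,9], [1,3,7], [2,4,6], [2,4,7], [2,6,9], [3,6,9]

so the chain groups are C_0 ≅ Z^10, C_1 ≅ Z^17, C_2 ≅ Z^6.

The boundary map ∂_1: C_1 → C_0 maps an edge to its endpoints' difference, ∂[p,q] = q − p. For instance
  ∂[2,9] = [9] − [2].
The 10×17 boundary matrix has rank 9 and Smith normal form diag(1,1,1,1,1,1,1,1,1).

The boundary map ∂_2: C_2 → C_1 sends each 2-simplex [p,q,r] to [q,r] − [p,r] + [p,q]. For instance
  ∂[2,6,9] = [6,9] − [2,9] + [2,6],
  ∂[0,6,9] = [6,9] − [0,9] + [0,6].
The resulting 17×6 matrix has rank 6, and its Smith normal form has invariant factors (1,1,1,1,1,1).

From H_k ≅ ker(∂_k) / im(∂_{k+1}) we obtain:

  H_0: rank C_0 − rank ∂_1 = 10 − 9 = 1, and the invariant factors of ∂_1 are all 1, so H_0 = Z.
  H_1: rank ker ∂_1 − rank ∂_2 = (17 − 9) − 6 = 2, and the invariant factors of ∂_2 are all 1, so H_1 = Z^2.
  H_2: rank ker ∂_2 − rank ∂_3 = (6 − 6) − 0 = 0, and there is no ∂_3, so H_2 = 0.

H_0 = Z,  H_1 = Z^2,  H_2 = 0.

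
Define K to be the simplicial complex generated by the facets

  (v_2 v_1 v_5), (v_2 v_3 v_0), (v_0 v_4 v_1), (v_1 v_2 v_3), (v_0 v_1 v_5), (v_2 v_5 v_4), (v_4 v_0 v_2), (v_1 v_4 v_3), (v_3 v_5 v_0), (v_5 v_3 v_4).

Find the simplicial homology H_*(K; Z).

Order the vertices as v_0 < v_1 < v_2 < v_3 < v_4 < v_5. Listing each simplex with vertices in this order, K has dimension 2 with simplices:

  0-simplices (6): [v_0], [v_1], [v_2], [v_3], [v_4], [v_5]
  1-simplices (15): (15 of them)
  2-simplices (10): [v_0,v_1,v_4], [v_0,v_1,v_5], [v_0,v_2,v_3], [v_0,v_2,v_4], [v_0,v_3,v_5], [v_1,v_2,v_3], [v_1,v_2,v_5], [v_1,v_3,v_4], [v_2,v_4,v_5], [v_3,v_4,v_5]

Hence C_0 ≅ Z^6, C_1 ≅ Z^15, C_2 ≅ Z^10.

Boundary ∂_1: C_1 → C_0 is given by ∂[p,q] = [q] − [p].
The 6×15 boundary matrix has rank 5 and Smith normal form diag(1,1,1,1,1).

The boundary map ∂_2: C_2 → C_1 maps a triangle to the signed sum of its edges. For instance
  ∂[v_1,v_3,v_4] = [v_3,v_4] − [v_1,v_4] + [v_1,v_3],
  ∂[v_0,v_2,v_4] = [v_2,v_4] − [v_0,v_4] + [v_0,v_2].
As a 15×10 matrix over Z this has rank 10, with invariant factors (1,1,1,1,1,1,1,1,1,2).

Now H_k = ker ∂_k / im ∂_{k+1}, so:

  H_0: rank C_0 − rank ∂_1 = 6 − 5 = 1, and the invariant factors of ∂_1 are all 1, so H_0 ≅ Z.
  H_1: rank ker ∂_1 − rank ∂_2 = (15 − 5) − 10 = 0, and ∂_2 has invariant factor 2 > 1, so H_1 ≅ Z/2.
  H_2: rank ker ∂_2 − rank ∂_3 = (10 − 10) − 0 = 0, and there is no ∂_3, so H_2 ≅ 0.

H_0 = Z,  H_1 = Z/2,  H_2 = 0.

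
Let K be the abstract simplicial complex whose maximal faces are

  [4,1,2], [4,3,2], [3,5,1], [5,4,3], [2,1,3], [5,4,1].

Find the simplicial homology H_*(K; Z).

H_0 ≅ Z,  H_1 = 0,  H_2 ≅ Z.

Order the vertices as 1 < 2 < 3 < 4 < 5. Listing each simplex with vertices in this order, K has dimension 2 with simplices:

  0-simplices (5): [1], [2], [3], [4], [5]
  1-simplices (9): [1,2], [1,3], [1,4], [1,5], [2,3], [2,4], [3,4], [3,5], [4,5]
  2-simplices (6): [1,2,3], [1,2,4], [1,3,5], [1,4,5], [2,3,4], [3,4,5]

so the chain groups are C_0 ≅ Z^5, C_1 ≅ Z^9, C_2 ≅ Z^6.

∂_1: C_1 → C_0 sends each edge [p,q] (with p < q) to q − p. For instance
  ∂[1,3] = [3] − [1].
The resulting 5×9 matrix has rank 4, and its Smith normal form has invariant factors (1,1,1,1).

∂_2: C_2 → C_1 sends each 2-simplex [p,q,r] to [q,r] − [p,r] + [p,q]. For instance
  ∂[3,4,5] = [4,5] − [3,5] + [3,4],
  ∂[1,2,4] = [2,4] − [1,4] + [1,2].
The 9×6 boundary matrix has rank 5 and Smith normal form diag(1,1,1,1,1).

Reading off H_k = ker ∂_k / im ∂_{k+1}:

  H_0: rank C_0 − rank ∂_1 = 5 − 4 = 1, and the invariant factors of ∂_1 are all 1, so H_0 ≅ Z.
  H_1: rank ker ∂_1 − rank ∂_2 = (9 − 4) − 5 = 0, and the invariant factors of ∂_2 are all 1, so H_1 ≅ 0.
  H_2: rank ker ∂_2 − rank ∂_3 = (6 − 5) − 0 = 1, and there is no ∂_3, so H_2 ≅ Z.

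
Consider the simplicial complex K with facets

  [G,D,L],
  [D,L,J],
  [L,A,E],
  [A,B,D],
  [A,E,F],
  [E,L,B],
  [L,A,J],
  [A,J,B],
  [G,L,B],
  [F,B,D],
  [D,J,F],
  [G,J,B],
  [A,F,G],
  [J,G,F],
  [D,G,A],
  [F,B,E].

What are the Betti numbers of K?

b_0 = 1, b_1 = 2, b_2 = 1.

We work with the vertex ordering A < B < D < E < F < G < J < L. The simplices of K, each written with vertices in increasing order, are:

  0-simplices (8): A, B, D, E, F, G, J, L
  1-simplices (24): AB, AD, AE, AF, AG, AJ, AL, BD, BE, BF, BG, BJ, BL, DF, DG, DJ, DL, EF, EL, FG, FJ, GJ, GL, JL
  2-simplices (16): ABD, ABJ, ADG, AEF, AEL, AFG, AJL, BDF, BEF, BEL, BGJ, BGL, DFJ, DGL, DJL, FGJ

Hence C_0 ≅ Z^8, C_1 ≅ Z^24, C_2 ≅ Z^16.

Boundary ∂_1: C_1 → C_0 sends each edge [p,q] (with p < q) to q − p.
As a 8×24 matrix over Z this has rank 7, with invariant factors (1,1,1,1,1,1,1).

The boundary map ∂_2: C_2 → C_1 maps a triangle to the signed sum of its edges. For instance
  ∂AEF = EF − AF + AE,
  ∂BEF = EF − BF + BE.
The 24×16 boundary matrix has rank 15 and Smith normal form diag(1,1,1,1,1,1,1,1,1,1,1,1,1,1,1).

Now H_k = ker ∂_k / im ∂_{k+1}, so:

  H_0: rank C_0 − rank ∂_1 = 8 − 7 = 1, and the invariant factors of ∂_1 are all 1, so H_0 ≅ Z.
  H_1: rank ker ∂_1 − rank ∂_2 = (24 − 7) − 15 = 2, and the invariant factors of ∂_2 are all 1, so H_1 ≅ Z^2.
  H_2: rank ker ∂_2 − rank ∂_3 = (16 − 15) − 0 = 1, and there is no ∂_3, so H_2 ≅ Z.

(K is a triangulation of the torus T^2.)

Hence the Betti numbers are b_0 = 1, b_1 = 2, b_2 = 1.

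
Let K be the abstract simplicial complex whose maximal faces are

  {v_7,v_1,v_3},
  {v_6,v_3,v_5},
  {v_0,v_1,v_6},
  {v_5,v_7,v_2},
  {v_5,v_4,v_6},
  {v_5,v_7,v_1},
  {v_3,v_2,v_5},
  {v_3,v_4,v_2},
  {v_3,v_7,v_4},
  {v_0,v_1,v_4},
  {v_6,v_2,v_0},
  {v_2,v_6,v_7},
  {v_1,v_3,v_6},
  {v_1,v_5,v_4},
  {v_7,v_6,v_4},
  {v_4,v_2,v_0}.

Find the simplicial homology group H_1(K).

K has 8 vertices, 24 edges, 16 triangles.
rank ∂_1 = 7, rank ∂_2 = 15 ⇒ b_1 = 24 − 7 − 15 = 2; all invariant factors of ∂_2 are 1 so no torsion. So H_1 = Z^2.

H_1 ≅ Z^2.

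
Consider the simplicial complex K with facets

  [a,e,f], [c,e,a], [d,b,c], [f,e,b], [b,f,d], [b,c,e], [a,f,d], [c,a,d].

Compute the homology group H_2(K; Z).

We work with the vertex ordering a < b < c < d < e < f. The simplices of K, each written with vertices in increasing order, are:

  0-simplices (6): a, b, c, d, e, f
  1-simplices (12): ac, ad, ae, af, bc, bd, be, bf, cd, ce, df, ef
  2-simplices (8): acd, ace, adf, aef, bcd, bce, bdf, bef

giving chain groups C_0 ≅ Z^6, C_1 ≅ Z^12, C_2 ≅ Z^8.

∂_1: C_1 → C_0 is given by ∂[p,q] = [q] − [p].
The resulting 6×12 matrix has rank 5, and its Smith normal form has invariant factors (1,1,1,1,1).

Boundary ∂_2: C_2 → C_1 maps a triangle to the signed sum of its edges. For instance
  ∂ace = ce − ae + ac,
  ∂bdf = df − bf + bd.
The resulting 12×8 matrix has rank 7, and its Smith normal form has invariant factors (1,1,1,1,1,1,1).

Now H_k = ker ∂_k / im ∂_{k+1}, so:

  H_2: rank ker ∂_2 − rank ∂_3 = (8 − 7) − 0 = 1, and there is no ∂_3, so H_2 = Z.

(K is a triangulation of the 2-sphere S^2.)

H_2 = Z.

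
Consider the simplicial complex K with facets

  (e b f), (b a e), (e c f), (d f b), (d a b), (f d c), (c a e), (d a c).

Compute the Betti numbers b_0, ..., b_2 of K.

Order the vertices as a < b < c < d < e < f. Listing each simplex with vertices in this order, K has dimension 2 with simplices:

  0-simplices (6): a, b, c, d, e, f
  1-simplices (12): ab, ac, ad, ae, bd, be, bf, cd, ce, cf, df, ef
  2-simplices (8): abd, abe, acd, ace, bdf, bef, cdf, cef

Hence C_0 ≅ Z^6, C_1 ≅ Z^12, C_2 ≅ Z^8.

∂_1: C_1 → C_0 is given by ∂[p,q] = [q] − [p].
The 6×12 boundary matrix has rank 5 and Smith normal form diag(1,1,1,1,1).

Boundary ∂_2: C_2 → C_1 maps a triangle to the signed sum of its edges. For instance
  ∂bef = ef − bf + be,
  ∂ace = ce − ae + ac.
This gives a 12×8 integer matrix of rank 7; reducing to Smith normal form yields diagonal entries (1,1,1,1,1,1,1).

Reading off H_k = ker ∂_k / im ∂_{k+1}:

  H_0: rank C_0 − rank ∂_1 = 6 − 5 = 1, and the invariant factors of ∂_1 are all 1, so H_0 = Z.
  H_1: rank ker ∂_1 − rank ∂_2 = (12 − 5) − 7 = 0, and the invariant factors of ∂_2 are all 1, so H_1 = 0.
  H_2: rank ker ∂_2 − rank ∂_3 = (8 − 7) − 0 = 1, and there is no ∂_3, so H_2 = Z.

(K is a triangulation of the 2-sphere S^2.)

Hence the Betti numbers are b_0 = 1, b_1 = 0, b_2 = 1.

b_0 = 1, b_1 = 0, b_2 = 1.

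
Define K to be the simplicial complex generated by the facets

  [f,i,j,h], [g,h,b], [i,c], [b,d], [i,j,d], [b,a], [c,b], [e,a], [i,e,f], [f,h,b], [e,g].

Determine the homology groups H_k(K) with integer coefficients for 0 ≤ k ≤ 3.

We work with the vertex ordering a < b < c < d < e < f < g < h < i < j. The simplices of K, each written with vertices in increasing order, are:

  0-simplices (10): a, b, c, d, e, f, g, h, i, j
  1-simplices (20): ab, ae, bc, bd, bf, bg, bh, ci, di, dj, ef, eg, ei, fh, fi, fj, gh, hi, hj, ij
  2-simplices (8): bfh, bgh, dij, efi, fhi, fhj, fij, hij
  3-simplices (1): fhij

Hence C_0 ≅ Z^10, C_1 ≅ Z^20, C_2 ≅ Z^8, C_3 ≅ Z^1.

∂_1: C_1 → C_0 is given by ∂[p,q] = [q] − [p].
As a 10×20 matrix over Z this has rank 9, with invariant factors (1,1,1,1,1,1,1,1,1).

∂_2: C_2 → C_1 sends each 2-simplex [p,q,r] to [q,r] − [p,r] + [p,q]. For instance
  ∂bgh = gh − bh + bg,
  ∂efi = fi − ei + ef.
The resulting 20×8 matrix has rank 7, and its Smith normal form has invariant factors (1,1,1,1,1,1,1).

The boundary map ∂_3: C_3 → C_2 sends each 3-simplex σ to the alternating sum Σ_i (−1)^i (σ with its i-th vertex removed). For instance
  ∂fhij = hij − fij + fhj − fhi.
The resulting 8×1 matrix has rank 1, and its Smith normal form has invariant factors (1).

From H_k ≅ ker(∂_k) / im(∂_{k+1}) we obtain:

  H_0: rank C_0 − rank ∂_1 = 10 − 9 = 1, and the invariant factors of ∂_1 are all 1, so H_0 ≅ Z.
  H_1: rank ker ∂_1 − rank ∂_2 = (20 − 9) − 7 = 4, and the invariant factors of ∂_2 are all 1, so H_1 ≅ Z^4.
  H_2: rank ker ∂_2 − rank ∂_3 = (8 − 7) − 1 = 0, and the invariant factors of ∂_3 are all 1, so H_2 ≅ 0.
  H_3: rank ker ∂_3 − rank ∂_4 = (1 − 1) − 0 = 0, and there is no ∂_4, so H_3 ≅ 0.

H_0 = Z,  H_1 = Z^4,  H_2 = 0,  H_3 = 0.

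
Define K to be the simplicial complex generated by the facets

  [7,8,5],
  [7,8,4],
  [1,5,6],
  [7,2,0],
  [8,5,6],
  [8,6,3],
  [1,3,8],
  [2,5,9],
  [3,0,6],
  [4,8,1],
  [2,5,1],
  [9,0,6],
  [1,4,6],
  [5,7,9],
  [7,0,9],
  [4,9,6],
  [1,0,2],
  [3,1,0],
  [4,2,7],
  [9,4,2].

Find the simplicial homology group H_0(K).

We work with the vertex ordering 0 < 1 < 2 < 3 < 4 < 5 < 6 < 7 < 8 < 9. The simplices of K, each written with vertices in increasing order, are:

  0-simplices (10): [0], [1], [2], [3], [4], [5], [6], [7], [8], [9]
  1-simplices (30): (30 of them)
  2-simplices (20): (20 of them)

so the chain groups are C_0 ≅ Z^10, C_1 ≅ Z^30, C_2 ≅ Z^20.

The boundary map ∂_1: C_1 → C_0 maps an edge to its endpoints' difference, ∂[p,q] = q − p.
This gives a 10×30 integer matrix of rank 9; reducing to Smith normal form yields diagonal entries (1,1,1,1,1,1,1,1,1).

Boundary ∂_2: C_2 → C_1 sends each 2-simplex [p,q,r] to [q,r] − [p,r] + [p,q]. For instance
  ∂[1,4,6] = [4,6] − [1,6] + [1,4],
  ∂[2,4,9] = [4,9] − [2,9] + [2,4].
The 30×20 boundary matrix has rank 20 and Smith normal form diag(1,1,1,1,1,1,1,1,1,1,1,1,1,1,1,1,1,1,1,2).

Now H_k = ker ∂_k / im ∂_{k+1}, so:

  H_0: rank C_0 − rank ∂_1 = 10 − 9 = 1, and the invariant factors of ∂_1 are all 1, so H_0 ≅ Z.

H_0 ≅ Z.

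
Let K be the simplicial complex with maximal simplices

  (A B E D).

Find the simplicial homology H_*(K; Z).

H_0 ≅ Z,  H_1 = 0,  H_2 = 0,  H_3 = 0.

K has 4 vertices, 6 edges, 4 triangles, 1 3-simplex.
rank ∂_0 = 0, rank ∂_1 = 3 ⇒ b_0 = 4 − 0 − 3 = 1; all invariant factors of ∂_1 are 1 so no torsion. So H_0 = Z.
rank ∂_1 = 3, rank ∂_2 = 3 ⇒ b_1 = 6 − 3 − 3 = 0; all invariant factors of ∂_2 are 1 so no torsion. So H_1 = 0.
rank ∂_2 = 3, rank ∂_3 = 1 ⇒ b_2 = 4 − 3 − 1 = 0; all invariant factors of ∂_3 are 1 so no torsion. So H_2 = 0.
rank ∂_3 = 1, rank ∂_4 = 0 ⇒ b_3 = 1 − 1 − 0 = 0. So H_3 = 0.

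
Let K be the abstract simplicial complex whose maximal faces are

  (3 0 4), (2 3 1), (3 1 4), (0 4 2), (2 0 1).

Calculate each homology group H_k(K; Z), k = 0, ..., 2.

Order the vertices as 0 < 1 < 2 < 3 < 4. Listing each simplex with vertices in this order, K has dimension 2 with simplices:

  0-simplices (5): [0], [1], [2], [3], [4]
  1-simplices (10): [0,1], [0,2], [0,3], [0,4], [1,2], [1,3], [1,4], [2,3], [2,4], [3,4]
  2-simplices (5): [0,1,2], [0,2,4], [0,3,4], [1,2,3], [1,3,4]

so the chain groups are C_0 ≅ Z^5, C_1 ≅ Z^10, C_2 ≅ Z^5.

∂_1: C_1 → C_0 is given by ∂[p,q] = [q] − [p]. For instance
  ∂[3,4] = [4] − [3].
As a 5×10 matrix over Z this has rank 4, with invariant factors (1,1,1,1).

∂_2: C_2 → C_1 sends each 2-simplex [p,q,r] to [q,r] − [p,r] + [p,q]. For instance
  ∂[0,1,2] = [1,2] − [0,2] + [0,1],
  ∂[1,3,4] = [3,4] − [1,4] + [1,3].
The resulting 10×5 matrix has rank 5, and its Smith normal form has invariant factors (1,1,1,1,1).

From H_k ≅ ker(∂_k) / im(∂_{k+1}) we obtain:

  H_0: rank C_0 − rank ∂_1 = 5 − 4 = 1, and the invariant factors of ∂_1 are all 1, so H_0 ≅ Z.
  H_1: rank ker ∂_1 − rank ∂_2 = (10 − 4) − 5 = 1, and the invariant factors of ∂_2 are all 1, so H_1 ≅ Z.
  H_2: rank ker ∂_2 − rank ∂_3 = (5 − 5) − 0 = 0, and there is no ∂_3, so H_2 ≅ 0.

H_0 ≅ Z,  H_1 ≅ Z,  H_2 = 0.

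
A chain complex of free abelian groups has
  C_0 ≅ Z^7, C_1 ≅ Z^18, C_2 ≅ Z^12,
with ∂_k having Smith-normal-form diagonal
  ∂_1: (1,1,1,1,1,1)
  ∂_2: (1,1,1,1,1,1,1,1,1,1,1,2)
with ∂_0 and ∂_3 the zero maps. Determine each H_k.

H_0 ≅ Z,  H_1 ≅ Z/2,  H_2 = 0.

H_0: b_0 = 7 − 0 − 6 = 1; torsion from ∂_1 factors > 1: none. So H_0 ≅ Z.
H_1: b_1 = 18 − 6 − 12 = 0; torsion from ∂_2 factors > 1: [2]. So H_1 ≅ Z/2.
H_2: b_2 = 12 − 12 − 0 = 0; torsion from ∂_3 factors > 1: none. So H_2 ≅ 0.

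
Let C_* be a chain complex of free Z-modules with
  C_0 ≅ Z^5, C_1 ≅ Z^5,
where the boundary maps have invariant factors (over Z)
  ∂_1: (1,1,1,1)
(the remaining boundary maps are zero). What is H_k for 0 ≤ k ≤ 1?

H_0: b_0 = 5 − 0 − 4 = 1; torsion from ∂_1 factors > 1: none. So H_0 = Z.
H_1: b_1 = 5 − 4 − 0 = 1; torsion from ∂_2 factors > 1: none. So H_1 = Z.

H_0 = Z,  H_1 = Z.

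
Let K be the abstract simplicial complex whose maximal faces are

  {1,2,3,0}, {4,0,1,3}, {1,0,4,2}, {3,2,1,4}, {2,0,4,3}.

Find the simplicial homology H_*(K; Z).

H_0 ≅ Z,  H_1 = 0,  H_2 = 0,  H_3 ≅ Z.

Order the vertices as 0 < 1 < 2 < 3 < 4. Listing each simplex with vertices in this order, K has dimension 3 with simplices:

  0-simplices (5): [0], [1], [2], [3], [4]
  1-simplices (10): [0,1], [0,2], [0,3], [0,4], [1,2], [1,3], [1,4], [2,3], [2,4], [3,4]
  2-simplices (10): [0,1,2], [0,1,3], [0,1,4], [0,2,3], [0,2,4], [0,3,4], [1,2,3], [1,2,4], [1,3,4], [2,3,4]
  3-simplices (5): [0,1,2,3], [0,1,2,4], [0,1,3,4], [0,2,3,4], [1,2,3,4]

so the chain groups are C_0 ≅ Z^5, C_1 ≅ Z^10, C_2 ≅ Z^10, C_3 ≅ Z^5.

The boundary map ∂_1: C_1 → C_0 sends each edge [p,q] (with p < q) to q − p.
This gives a 5×10 integer matrix of rank 4; reducing to Smith normal form yields diagonal entries (1,1,1,1).

∂_2: C_2 → C_1 acts by ∂[p,q,r] = [q,r] − [p,r] + [p,q]. For instance
  ∂[0,1,2] = [1,2] − [0,2] + [0,1],
  ∂[0,3,4] = [3,4] − [0,4] + [0,3].
This gives a 10×10 integer matrix of rank 6; reducing to Smith normal form yields diagonal entries (1,1,1,1,1,1).

The boundary map ∂_3: C_3 → C_2 sends each 3-simplex σ to the alternating sum Σ_i (−1)^i (σ with its i-th vertex removed). For instance
  ∂[0,2,3,4] = [2,3,4] − [0,3,4] + [0,2,4] − [0,2,3],
  ∂[0,1,2,3] = [1,2,3] − [0,2,3] + [0,1,3] − [0,1,2].
The resulting 10×5 matrix has rank 4, and its Smith normal form has invariant factors (1,1,1,1).

Now H_k = ker ∂_k / im ∂_{k+1}, so:

  H_0: rank C_0 − rank ∂_1 = 5 − 4 = 1, and the invariant factors of ∂_1 are all 1, so H_0 ≅ Z.
  H_1: rank ker ∂_1 − rank ∂_2 = (10 − 4) − 6 = 0, and the invariant factors of ∂_2 are all 1, so H_1 ≅ 0.
  H_2: rank ker ∂_2 − rank ∂_3 = (10 − 6) − 4 = 0, and the invariant factors of ∂_3 are all 1, so H_2 ≅ 0.
  H_3: rank ker ∂_3 − rank ∂_4 = (5 − 4) − 0 = 1, and there is no ∂_4, so H_3 ≅ Z.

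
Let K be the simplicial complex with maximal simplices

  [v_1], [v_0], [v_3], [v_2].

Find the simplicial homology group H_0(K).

H_0 = Z^4.

Order the vertices as v_0 < v_1 < v_2 < v_3. Listing each simplex with vertices in this order, K has dimension 0 with simplices:

  0-simplices (4): [v_0], [v_1], [v_2], [v_3]

giving chain groups C_0 ≅ Z^4.

Computing H_k = (kernel of ∂_k) / (image of ∂_{k+1}):

  H_0: rank C_0 − rank ∂_1 = 4 − 0 = 4, and there is no ∂_1, so H_0 ≅ Z^4.

(K is a triangulation of a set of 4 points.)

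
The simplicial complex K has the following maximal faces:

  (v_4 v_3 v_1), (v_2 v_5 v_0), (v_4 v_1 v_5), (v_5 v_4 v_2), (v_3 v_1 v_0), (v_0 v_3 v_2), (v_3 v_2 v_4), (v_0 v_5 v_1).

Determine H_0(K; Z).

Fix the vertex order v_0 < v_1 < v_2 < v_3 < v_4 < v_5 and write every simplex with vertices in increasing order. Then dim K = 2 and the simplices of K are:

  0-simplices (6): [v_0], [v_1], [v_2], [v_3], [v_4], [v_5]
  1-simplices (12): [v_0,v_1], [v_0,v_2], [v_0,v_3], [v_0,v_5], [v_1,v_3], [v_1,v_4], [v_1,v_5], [v_2,v_3], [v_2,v_4], [v_2,v_5], [v_3,v_4], [v_4,v_5]
  2-simplices (8): [v_0,v_1,v_3], [v_0,v_1,v_5], [v_0,v_2,v_3], [v_0,v_2,v_5], [v_1,v_3,v_4], [v_1,v_4,v_5], [v_2,v_3,v_4], [v_2,v_4,v_5]

giving chain groups C_0 ≅ Z^6, C_1 ≅ Z^12, C_2 ≅ Z^8.

∂_1: C_1 → C_0 is given by ∂[p,q] = [q] − [p].
The 6×12 boundary matrix has rank 5 and Smith normal form diag(1,1,1,1,1).

The boundary map ∂_2: C_2 → C_1 acts by ∂[p,q,r] = [q,r] − [p,r] + [p,q]. For instance
  ∂[v_1,v_4,v_5] = [v_4,v_5] − [v_1,v_5] + [v_1,v_4],
  ∂[v_2,v_3,v_4] = [v_3,v_4] − [v_2,v_4] + [v_2,v_3].
The 12×8 boundary matrix has rank 7 and Smith normal form diag(1,1,1,1,1,1,1).

From H_k ≅ ker(∂_k) / im(∂_{k+1}) we obtain:

  H_0: rank C_0 − rank ∂_1 = 6 − 5 = 1, and the invariant factors of ∂_1 are all 1, so H_0 = Z.

(K is a triangulation of the 2-sphere S^2.)

H_0 ≅ Z.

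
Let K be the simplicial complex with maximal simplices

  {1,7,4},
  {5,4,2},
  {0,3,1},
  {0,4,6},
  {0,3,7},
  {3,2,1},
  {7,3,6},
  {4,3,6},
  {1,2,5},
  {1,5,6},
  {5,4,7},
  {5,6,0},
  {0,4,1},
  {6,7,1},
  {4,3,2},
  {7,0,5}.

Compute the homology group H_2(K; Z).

H_2 ≅ Z.

We work with the vertex ordering 0 < 1 < 2 < 3 < 4 < 5 < 6 < 7. The simplices of K, each written with vertices in increasing order, are:

  0-simplices (8): [0], [1], [2], [3], [4], [5], [6], [7]
  1-simplices (24): (24 of them)
  2-simplices (16): [0,1,3], [0,1,4], [0,3,7], [0,4,6], [0,5,6], [0,5,7], [1,2,3], [1,2,5], [1,4,7], [1,5,6], [1,6,7], [2,3,4], [2,4,5], [3,4,6], [3,6,7], [4,5,7]

so the chain groups are C_0 ≅ Z^8, C_1 ≅ Z^24, C_2 ≅ Z^16.

Boundary ∂_1: C_1 → C_0 is given by ∂[p,q] = [q] − [p]. For instance
  ∂[0,1] = [1] − [0].
The 8×24 boundary matrix has rank 7 and Smith normal form diag(1,1,1,1,1,1,1).

∂_2: C_2 → C_1 sends each 2-simplex [p,q,r] to [q,r] − [p,r] + [p,q]. For instance
  ∂[1,2,3] = [2,3] − [1,3] + [1,2],
  ∂[2,4,5] = [4,5] − [2,5] + [2,4].
The resulting 24×16 matrix has rank 15, and its Smith normal form has invariant factors (1,1,1,1,1,1,1,1,1,1,1,1,1,1,1).

Now H_k = ker ∂_k / im ∂_{k+1}, so:

  H_2: rank ker ∂_2 − rank ∂_3 = (16 − 15) − 0 = 1, and there is no ∂_3, so H_2 ≅ Z.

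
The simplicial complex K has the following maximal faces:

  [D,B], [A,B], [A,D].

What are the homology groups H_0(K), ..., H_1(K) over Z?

Fix the vertex order A < B < D and write every simplex with vertices in increasing order. Then dim K = 1 and the simplices of K are:

  0-simplices (3): A, B, D
  1-simplices (3): AB, AD, BD

giving chain groups C_0 ≅ Z^3, C_1 ≅ Z^3.

The boundary map ∂_1: C_1 → C_0 sends each edge [p,q] (with p < q) to q − p. For instance
  ∂AB = B − A.
The 3×3 boundary matrix has rank 2 and Smith normal form diag(1,1).

From H_k ≅ ker(∂_k) / im(∂_{k+1}) we obtain:

  H_0: rank C_0 − rank ∂_1 = 3 − 2 = 1, and the invariant factors of ∂_1 are all 1, so H_0 = Z.
  H_1: rank ker ∂_1 − rank ∂_2 = (3 − 2) − 0 = 1, and there is no ∂_2, so H_1 = Z.

As a check, the Euler characteristic is 3 − 3 = 0, which agrees with 1 − 1 = 0.

H_0 ≅ Z,  H_1 ≅ Z.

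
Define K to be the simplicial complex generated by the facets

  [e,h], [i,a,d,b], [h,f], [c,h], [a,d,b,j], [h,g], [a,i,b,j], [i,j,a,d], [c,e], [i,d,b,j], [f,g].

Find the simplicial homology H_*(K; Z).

H_0 ≅ Z^2,  H_1 ≅ Z^2,  H_2 = 0,  H_3 ≅ Z.

Take the total order a < b < c < d < e < f < g < h < i < j on the vertex set. Then K (dimension 3) consists of the simplices:

  0-simplices (10): a, b, c, d, e, f, g, h, i, j
  1-simplices (16): ab, ad, ai, aj, bd, bi, bj, ce, ch, di, dj, eh, fg, fh, gh, ij
  2-simplices (10): abd, abi, abj, adi, adj, aij, bdi, bdj, bij, dij
  3-simplices (5): abdi, abdj, abij, adij, bdij

Hence C_0 ≅ Z^10, C_1 ≅ Z^16, C_2 ≅ Z^10, C_3 ≅ Z^5.

∂_1: C_1 → C_0 maps an edge to its endpoints' difference, ∂[p,q] = q − p.
The 10×16 boundary matrix has rank 8 and Smith normal form diag(1,1,1,1,1,1,1,1).

∂_2: C_2 → C_1 acts by ∂[p,q,r] = [q,r] − [p,r] + [p,q]. For instance
  ∂abi = bi − ai + ab,
  ∂dij = ij − dj + di.
This gives a 16×10 integer matrix of rank 6; reducing to Smith normal form yields diagonal entries (1,1,1,1,1,1).

The boundary map ∂_3: C_3 → C_2 sends each 3-simplex σ to the alternating sum Σ_i (−1)^i (σ with its i-th vertex removed). For instance
  ∂abdj = bdj − adj + abj − abd,
  ∂abdi = bdi − adi + abi − abd.
The resulting 10×5 matrix has rank 4, and its Smith normal form has invariant factors (1,1,1,1).

Now H_k = ker ∂_k / im ∂_{k+1}, so:

  H_0: rank C_0 − rank ∂_1 = 10 − 8 = 2, and the invariant factors of ∂_1 are all 1, so H_0 ≅ Z^2.
  H_1: rank ker ∂_1 − rank ∂_2 = (16 − 8) − 6 = 2, and the invariant factors of ∂_2 are all 1, so H_1 ≅ Z^2.
  H_2: rank ker ∂_2 − rank ∂_3 = (10 − 6) − 4 = 0, and the invariant factors of ∂_3 are all 1, so H_2 ≅ 0.
  H_3: rank ker ∂_3 − rank ∂_4 = (5 − 4) − 0 = 1, and there is no ∂_4, so H_3 ≅ Z.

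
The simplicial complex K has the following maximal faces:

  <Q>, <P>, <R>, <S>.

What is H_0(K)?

H_0 ≅ Z^4.

Take the total order P < Q < R < S on the vertex set. Then K (dimension 0) consists of the simplices:

  0-simplices (4): P, Q, R, S

so the chain groups are C_0 ≅ Z^4.

Reading off H_k = ker ∂_k / im ∂_{k+1}:

  H_0: rank C_0 − rank ∂_1 = 4 − 0 = 4, and there is no ∂_1, so H_0 = Z^4.

(K is a triangulation of a set of 4 points.)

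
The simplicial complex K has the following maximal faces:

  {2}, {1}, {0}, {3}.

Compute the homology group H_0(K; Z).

H_0 ≅ Z^4.

We work with the vertex ordering 0 < 1 < 2 < 3. The simplices of K, each written with vertices in increasing order, are:

  0-simplices (4): [0], [1], [2], [3]

Hence C_0 ≅ Z^4.

Now H_k = ker ∂_k / im ∂_{k+1}, so:

  H_0: rank C_0 − rank ∂_1 = 4 − 0 = 4, and there is no ∂_1, so H_0 ≅ Z^4.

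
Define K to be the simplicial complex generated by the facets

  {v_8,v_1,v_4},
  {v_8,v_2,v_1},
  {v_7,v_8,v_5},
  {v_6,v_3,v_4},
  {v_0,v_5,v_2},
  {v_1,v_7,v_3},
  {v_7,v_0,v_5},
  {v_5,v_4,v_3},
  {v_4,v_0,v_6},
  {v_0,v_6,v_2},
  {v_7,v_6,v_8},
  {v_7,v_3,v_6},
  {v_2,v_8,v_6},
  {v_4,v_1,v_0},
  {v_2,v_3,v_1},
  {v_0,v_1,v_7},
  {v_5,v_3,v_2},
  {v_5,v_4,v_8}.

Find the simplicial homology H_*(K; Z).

H_0 ≅ Z,  H_1 ≅ Z^2,  H_2 ≅ Z.

Order the vertices as v_0 < v_1 < v_2 < v_3 < v_4 < v_5 < v_6 < v_7 < v_8. Listing each simplex with vertices in this order, K has dimension 2 with simplices:

  0-simplices (9): [v_0], [v_1], [v_2], [v_3], [v_4], [v_5], [v_6], [v_7], [v_8]
  1-simplices (27): (27 of them)
  2-simplices (18): (18 of them)

so the chain groups are C_0 ≅ Z^9, C_1 ≅ Z^27, C_2 ≅ Z^18.

The boundary map ∂_1: C_1 → C_0 is given by ∂[p,q] = [q] − [p]. For instance
  ∂[v_2,v_5] = [v_5] − [v_2].
This gives a 9×27 integer matrix of rank 8; reducing to Smith normal form yields diagonal entries (1,1,1,1,1,1,1,1).

The boundary map ∂_2: C_2 → C_1 maps a triangle to the signed sum of its edges. For instance
  ∂[v_0,v_2,v_5] = [v_2,v_5] − [v_0,v_5] + [v_0,v_2],
  ∂[v_1,v_2,v_3] = [v_2,v_3] − [v_1,v_3] + [v_1,v_2].
The 27×18 boundary matrix has rank 17 and Smith normal form diag(1,1,1,1,1,1,1,1,1,1,1,1,1,1,1,1,1).

From H_k ≅ ker(∂_k) / im(∂_{k+1}) we obtain:

  H_0: rank C_0 − rank ∂_1 = 9 − 8 = 1, and the invariant factors of ∂_1 are all 1, so H_0 = Z.
  H_1: rank ker ∂_1 − rank ∂_2 = (27 − 8) − 17 = 2, and the invariant factors of ∂_2 are all 1, so H_1 = Z^2.
  H_2: rank ker ∂_2 − rank ∂_3 = (18 − 17) − 0 = 1, and there is no ∂_3, so H_2 = Z.

As a check, the Euler characteristic is 9 − 27 + 18 = 0, which agrees with 1 − 2 + 1 = 0.
(K is a triangulation of the torus T^2.)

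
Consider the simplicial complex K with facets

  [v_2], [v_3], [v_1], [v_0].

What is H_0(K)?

H_0 = Z^4.

Take the total order v_0 < v_1 < v_2 < v_3 on the vertex set. Then K (dimension 0) consists of the simplices:

  0-simplices (4): [v_0], [v_1], [v_2], [v_3]

giving chain groups C_0 ≅ Z^4.

From H_k ≅ ker(∂_k) / im(∂_{k+1}) we obtain:

  H_0: rank C_0 − rank ∂_1 = 4 − 0 = 4, and there is no ∂_1, so H_0 ≅ Z^4.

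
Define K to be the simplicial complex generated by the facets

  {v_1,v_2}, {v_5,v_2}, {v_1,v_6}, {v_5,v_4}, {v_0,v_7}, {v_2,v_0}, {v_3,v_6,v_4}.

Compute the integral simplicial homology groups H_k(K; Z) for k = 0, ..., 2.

H_0 = Z,  H_1 = Z,  H_2 = 0.

We work with the vertex ordering v_0 < v_1 < v_2 < v_3 < v_4 < v_5 < v_6 < v_7. The simplices of K, each written with vertices in increasing order, are:

  0-simplices (8): [v_0], [v_1], [v_2], [v_3], [v_4], [v_5], [v_6], [v_7]
  1-simplices (9): [v_0,v_2], [v_0,v_7], [v_1,v_2], [v_1,v_6], [v_2,v_5], [v_3,v_4], [v_3,v_6], [v_4,v_5], [v_4,v_6]
  2-simplices (1): [v_3,v_4,v_6]

so the chain groups are C_0 ≅ Z^8, C_1 ≅ Z^9, C_2 ≅ Z^1.

The boundary map ∂_1: C_1 → C_0 is given by ∂[p,q] = [q] − [p].
The resulting 8×9 matrix has rank 7, and its Smith normal form has invariant factors (1,1,1,1,1,1,1).

Boundary ∂_2: C_2 → C_1 maps a triangle to the signed sum of its edges. For instance
  ∂[v_3,v_4,v_6] = [v_4,v_6] − [v_3,v_6] + [v_3,v_4].
As a 9×1 matrix over Z this has rank 1, with invariant factors (1).

From H_k ≅ ker(∂_k) / im(∂_{k+1}) we obtain:

  H_0: rank C_0 − rank ∂_1 = 8 − 7 = 1, and the invariant factors of ∂_1 are all 1, so H_0 = Z.
  H_1: rank ker ∂_1 − rank ∂_2 = (9 − 7) − 1 = 1, and the invariant factors of ∂_2 are all 1, so H_1 = Z.
  H_2: rank ker ∂_2 − rank ∂_3 = (1 − 1) − 0 = 0, and there is no ∂_3, so H_2 = 0.

As a check, the Euler characteristic is 8 − 9 + 1 = 0, which agrees with 1 − 1 + 0 = 0.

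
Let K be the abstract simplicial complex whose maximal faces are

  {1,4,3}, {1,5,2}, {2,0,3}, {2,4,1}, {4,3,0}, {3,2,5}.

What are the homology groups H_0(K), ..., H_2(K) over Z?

H_0 = Z,  H_1 = Z,  H_2 = 0.

Fix the vertex order 0 < 1 < 2 < 3 < 4 < 5 and write every simplex with vertices in increasing order. Then dim K = 2 and the simplices of K are:

  0-simplices (6): [0], [1], [2], [3], [4], [5]
  1-simplices (12): [0,2], [0,3], [0,4], [1,2], [1,3], [1,4], [1,5], [2,3], [2,4], [2,5], [3,4], [3,5]
  2-simplices (6): [0,2,3], [0,3,4], [1,2,4], [1,2,5], [1,3,4], [2,3,5]

Hence C_0 ≅ Z^6, C_1 ≅ Z^12, C_2 ≅ Z^6.

Boundary ∂_1: C_1 → C_0 sends each edge [p,q] (with p < q) to q − p.
The 6×12 boundary matrix has rank 5 and Smith normal form diag(1,1,1,1,1).

Boundary ∂_2: C_2 → C_1 maps a triangle to the signed sum of its edges. For instance
  ∂[0,3,4] = [3,4] − [0,4] + [0,3],
  ∂[1,3,4] = [3,4] − [1,4] + [1,3].
The 12×6 boundary matrix has rank 6 and Smith normal form diag(1,1,1,1,1,1).

Computing H_k = (kernel of ∂_k) / (image of ∂_{k+1}):

  H_0: rank C_0 − rank ∂_1 = 6 − 5 = 1, and the invariant factors of ∂_1 are all 1, so H_0 = Z.
  H_1: rank ker ∂_1 − rank ∂_2 = (12 − 5) − 6 = 1, and the invariant factors of ∂_2 are all 1, so H_1 = Z.
  H_2: rank ker ∂_2 − rank ∂_3 = (6 − 6) − 0 = 0, and there is no ∂_3, so H_2 = 0.

(K is a triangulation of the cylinder S^1 x I.)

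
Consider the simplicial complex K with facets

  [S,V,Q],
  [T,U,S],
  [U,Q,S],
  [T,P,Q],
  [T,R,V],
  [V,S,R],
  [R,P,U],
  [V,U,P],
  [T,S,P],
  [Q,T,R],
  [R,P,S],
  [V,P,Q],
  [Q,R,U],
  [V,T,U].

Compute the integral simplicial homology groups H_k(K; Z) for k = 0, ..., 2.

H_0 = Z,  H_1 = Z^2,  H_2 = Z.

Take the total order P < Q < R < S < T < U < V on the vertex set. Then K (dimension 2) consists of the simplices:

  0-simplices (7): P, Q, R, S, T, U, V
  1-simplices (21): PQ, PR, PS, PT, PU, PV, QR, QS, QT, QU, QV, RS, RT, RU, RV, ST, SU, SV, TU, TV, UV
  2-simplices (14): PQT, PQV, PRS, PRU, PST, PUV, QRT, QRU, QSU, QSV, RSV, RTV, STU, TUV

giving chain groups C_0 ≅ Z^7, C_1 ≅ Z^21, C_2 ≅ Z^14.

Boundary ∂_1: C_1 → C_0 is given by ∂[p,q] = [q] − [p]. For instance
  ∂SU = U − S.
The resulting 7×21 matrix has rank 6, and its Smith normal form has invariant factors (1,1,1,1,1,1).

∂_2: C_2 → C_1 acts by ∂[p,q,r] = [q,r] − [p,r] + [p,q]. For instance
  ∂PQV = QV − PV + PQ,
  ∂QRU = RU − QU + QR.
This gives a 21×14 integer matrix of rank 13; reducing to Smith normal form yields diagonal entries (1,1,1,1,1,1,1,1,1,1,1,1,1).

Computing H_k = (kernel of ∂_k) / (image of ∂_{k+1}):

  H_0: rank C_0 − rank ∂_1 = 7 − 6 = 1, and the invariant factors of ∂_1 are all 1, so H_0 ≅ Z.
  H_1: rank ker ∂_1 − rank ∂_2 = (21 − 6) − 13 = 2, and the invariant factors of ∂_2 are all 1, so H_1 ≅ Z^2.
  H_2: rank ker ∂_2 − rank ∂_3 = (14 − 13) − 0 = 1, and there is no ∂_3, so H_2 ≅ Z.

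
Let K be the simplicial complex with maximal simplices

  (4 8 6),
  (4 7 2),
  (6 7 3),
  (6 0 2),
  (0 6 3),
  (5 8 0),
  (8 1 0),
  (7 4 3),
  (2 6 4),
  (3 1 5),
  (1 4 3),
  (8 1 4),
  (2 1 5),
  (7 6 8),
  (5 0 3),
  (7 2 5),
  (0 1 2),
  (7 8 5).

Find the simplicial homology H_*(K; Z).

Take the total order 0 < 1 < 2 < 3 < 4 < 5 < 6 < 7 < 8 on the vertex set. Then K (dimension 2) consists of the simplices:

  0-simplices (9): [0], [1], [2], [3], [4], [5], [6], [7], [8]
  1-simplices (27): (27 of them)
  2-simplices (18): [0,1,2], [0,1,8], [0,2,6], [0,3,5], [0,3,6], [0,5,8], [1,2,5], [1,3,4], [1,3,5], [1,4,8], [2,4,6], [2,4,7], [2,5,7], [3,4,7], [3,6,7], [4,6,8], [5,7,8], [6,7,8]

so the chain groups are C_0 ≅ Z^9, C_1 ≅ Z^27, C_2 ≅ Z^18.

∂_1: C_1 → C_0 is given by ∂[p,q] = [q] − [p].
This gives a 9×27 integer matrix of rank 8; reducing to Smith normal form yields diagonal entries (1,1,1,1,1,1,1,1).

∂_2: C_2 → C_1 sends each 2-simplex [p,q,r] to [q,r] − [p,r] + [p,q]. For instance
  ∂[0,5,8] = [5,8] − [0,8] + [0,5],
  ∂[2,4,7] = [4,7] − [2,7] + [2,4].
This gives a 27×18 integer matrix of rank 18; reducing to Smith normal form yields diagonal entries (1,1,1,1,1,1,1,1,1,1,1,1,1,1,1,1,1,2).

Now H_k = ker ∂_k / im ∂_{k+1}, so:

  H_0: rank C_0 − rank ∂_1 = 9 − 8 = 1, and the invariant factors of ∂_1 are all 1, so H_0 ≅ Z.
  H_1: rank ker ∂_1 − rank ∂_2 = (27 − 8) − 18 = 1, and ∂_2 has invariant factor 2 > 1, so H_1 ≅ Z ⊕ Z/2Z.
  H_2: rank ker ∂_2 − rank ∂_3 = (18 − 18) − 0 = 0, and there is no ∂_3, so H_2 ≅ 0.

H_0 = Z,  H_1 = Z ⊕ Z/2Z,  H_2 = 0.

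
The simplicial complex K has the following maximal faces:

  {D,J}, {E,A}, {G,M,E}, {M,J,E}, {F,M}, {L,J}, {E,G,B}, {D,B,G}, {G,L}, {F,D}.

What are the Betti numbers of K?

b_0 = 1, b_1 = 3, b_2 = 0.

Fix the vertex order A < B < D < E < F < G < J < L < M and write every simplex with vertices in increasing order. Then dim K = 2 and the simplices of K are:

  0-simplices (9): A, B, D, E, F, G, J, L, M
  1-simplices (15): AE, BD, BE, BG, DF, DG, DJ, EG, EJ, EM, FM, GL, GM, JL, JM
  2-simplices (4): BDG, BEG, EGM, EJM

Hence C_0 ≅ Z^9, C_1 ≅ Z^15, C_2 ≅ Z^4.

∂_1: C_1 → C_0 maps an edge to its endpoints' difference, ∂[p,q] = q − p.
The resulting 9×15 matrix has rank 8, and its Smith normal form has invariant factors (1,1,1,1,1,1,1,1).

The boundary map ∂_2: C_2 → C_1 sends each 2-simplex [p,q,r] to [q,r] − [p,r] + [p,q]. For instance
  ∂EGM = GM − EM + EG,
  ∂BDG = DG − BG + BD.
As a 15×4 matrix over Z this has rank 4, with invariant factors (1,1,1,1).

From H_k ≅ ker(∂_k) / im(∂_{k+1}) we obtain:

  H_0: rank C_0 − rank ∂_1 = 9 − 8 = 1, and the invariant factors of ∂_1 are all 1, so H_0 = Z.
  H_1: rank ker ∂_1 − rank ∂_2 = (15 − 8) − 4 = 3, and the invariant factors of ∂_2 are all 1, so H_1 = Z^3.
  H_2: rank ker ∂_2 − rank ∂_3 = (4 − 4) − 0 = 0, and there is no ∂_3, so H_2 = 0.

As a check, the Euler characteristic is 9 − 15 + 4 = -2, which agrees with 1 − 3 + 0 = -2.

Hence the Betti numbers are b_0 = 1, b_1 = 3, b_2 = 0.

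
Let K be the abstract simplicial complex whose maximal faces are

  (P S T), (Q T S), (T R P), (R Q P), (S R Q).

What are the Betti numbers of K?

b_0 = 1, b_1 = 1, b_2 = 0.

Fix the vertex order P < Q < R < S < T and write every simplex with vertices in increasing order. Then dim K = 2 and the simplices of K are:

  0-simplices (5): P, Q, R, S, T
  1-simplices (10): PQ, PR, PS, PT, QR, QS, QT, RS, RT, ST
  2-simplices (5): PQR, PRT, PST, QRS, QST

giving chain groups C_0 ≅ Z^5, C_1 ≅ Z^10, C_2 ≅ Z^5.

Boundary ∂_1: C_1 → C_0 sends each edge [p,q] (with p < q) to q − p.
As a 5×10 matrix over Z this has rank 4, with invariant factors (1,1,1,1).

The boundary map ∂_2: C_2 → C_1 acts by ∂[p,q,r] = [q,r] − [p,r] + [p,q]. For instance
  ∂PQR = QR − PR + PQ,
  ∂QST = ST − QT + QS.
The resulting 10×5 matrix has rank 5, and its Smith normal form has invariant factors (1,1,1,1,1).

Now H_k = ker ∂_k / im ∂_{k+1}, so:

  H_0: rank C_0 − rank ∂_1 = 5 − 4 = 1, and the invariant factors of ∂_1 are all 1, so H_0 ≅ Z.
  H_1: rank ker ∂_1 − rank ∂_2 = (10 − 4) − 5 = 1, and the invariant factors of ∂_2 are all 1, so H_1 ≅ Z.
  H_2: rank ker ∂_2 − rank ∂_3 = (5 − 5) − 0 = 0, and there is no ∂_3, so H_2 ≅ 0.

As a check, the Euler characteristic is 5 − 10 + 5 = 0, which agrees with 1 − 1 + 0 = 0.

Hence the Betti numbers are b_0 = 1, b_1 = 1, b_2 = 0.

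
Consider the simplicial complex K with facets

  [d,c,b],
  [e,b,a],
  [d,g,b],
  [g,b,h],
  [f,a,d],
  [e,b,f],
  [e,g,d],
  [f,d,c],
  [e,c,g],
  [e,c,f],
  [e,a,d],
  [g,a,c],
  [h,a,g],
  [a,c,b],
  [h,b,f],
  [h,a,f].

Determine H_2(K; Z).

Take the total order a < b < c < d < e < f < g < h on the vertex set. Then K (dimension 2) consists of the simplices:

  0-simplices (8): a, b, c, d, e, f, g, h
  1-simplices (24): ab, ac, ad, ae, af, ag, ah, bc, bd, be, bf, bg, bh, cd, ce, cf, cg, de, df, dg, ef, eg, fh, gh
  2-simplices (16): abc, abe, acg, ade, adf, afh, agh, bcd, bdg, bef, bfh, bgh, cdf, cef, ceg, deg

so the chain groups are C_0 ≅ Z^8, C_1 ≅ Z^24, C_2 ≅ Z^16.

∂_1: C_1 → C_0 sends each edge [p,q] (with p < q) to q − p.
The resulting 8×24 matrix has rank 7, and its Smith normal form has invariant factors (1,1,1,1,1,1,1).

∂_2: C_2 → C_1 sends each 2-simplex [p,q,r] to [q,r] − [p,r] + [p,q]. For instance
  ∂agh = gh − ah + ag,
  ∂afh = fh − ah + af.
The 24×16 boundary matrix has rank 15 and Smith normal form diag(1,1,1,1,1,1,1,1,1,1,1,1,1,1,1).

From H_k ≅ ker(∂_k) / im(∂_{k+1}) we obtain:

  H_2: rank ker ∂_2 − rank ∂_3 = (16 − 15) − 0 = 1, and there is no ∂_3, so H_2 ≅ Z.

(K is a triangulation of the torus T^2.)

H_2 ≅ Z.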